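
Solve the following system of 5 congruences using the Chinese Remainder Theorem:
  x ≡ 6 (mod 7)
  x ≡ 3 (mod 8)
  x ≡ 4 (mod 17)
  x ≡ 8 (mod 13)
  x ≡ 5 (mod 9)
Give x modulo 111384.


Product of moduli M = 7 · 8 · 17 · 13 · 9 = 111384.
Merge one congruence at a time:
  Start: x ≡ 6 (mod 7).
  Combine with x ≡ 3 (mod 8); new modulus lcm = 56.
    Write x = 6 + 7·t and substitute into x ≡ 3 (mod 8): 7·t ≡ 3 − 6 = -3 (mod 8).
    Reduce coefficients mod 8: 7·t ≡ 5 (mod 8).
    The inverse of 7 mod 8 is 7 (since 7·7 = 49 = 6·8 + 1), so t ≡ 7·5 = 35 ≡ 3 (mod 8).
    Then x = 6 + 7·3 = 27, valid modulo lcm(7, 8) = 56: x ≡ 27 (mod 56).
  Combine with x ≡ 4 (mod 17); new modulus lcm = 952.
    Write x = 27 + 56·t and substitute into x ≡ 4 (mod 17): 56·t ≡ 4 − 27 = -23 (mod 17).
    Reduce coefficients mod 17: 5·t ≡ 11 (mod 17).
    The inverse of 5 mod 17 is 7 (since 5·7 = 35 = 2·17 + 1), so t ≡ 7·11 = 77 ≡ 9 (mod 17).
    Then x = 27 + 56·9 = 531, valid modulo lcm(56, 17) = 952: x ≡ 531 (mod 952).
  Combine with x ≡ 8 (mod 13); new modulus lcm = 12376.
    Write x = 531 + 952·t and substitute into x ≡ 8 (mod 13): 952·t ≡ 8 − 531 = -523 (mod 13).
    Reduce coefficients mod 13: 3·t ≡ 10 (mod 13).
    The inverse of 3 mod 13 is 9 (since 3·9 = 27 = 2·13 + 1), so t ≡ 9·10 = 90 ≡ 12 (mod 13).
    Then x = 531 + 952·12 = 11955, valid modulo lcm(952, 13) = 12376: x ≡ 11955 (mod 12376).
  Combine with x ≡ 5 (mod 9); new modulus lcm = 111384.
    Write x = 11955 + 12376·t and substitute into x ≡ 5 (mod 9): 12376·t ≡ 5 − 11955 = -11950 (mod 9).
    Reduce coefficients mod 9: 1·t ≡ 2 (mod 9).
    So t ≡ 2 (mod 9).
    Then x = 11955 + 12376·2 = 36707, valid modulo lcm(12376, 9) = 111384: x ≡ 36707 (mod 111384).
Verify against each original: 36707 mod 7 = 6, 36707 mod 8 = 3, 36707 mod 17 = 4, 36707 mod 13 = 8, 36707 mod 9 = 5.

x ≡ 36707 (mod 111384).


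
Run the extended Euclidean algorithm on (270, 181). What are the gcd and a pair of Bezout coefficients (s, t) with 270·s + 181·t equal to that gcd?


Euclidean algorithm on (270, 181) — divide until remainder is 0:
  270 = 1 · 181 + 89
  181 = 2 · 89 + 3
  89 = 29 · 3 + 2
  3 = 1 · 2 + 1
  2 = 2 · 1 + 0
gcd(270, 181) = 1.
Track Bezout coefficients alongside the remainders: start with r₀ = 270 = a·1 + b·0 (s = 1, t = 0) and r₁ = 181 = a·0 + b·1 (s = 0, t = 1); each new remainder r_{k+1} = r_{k-1} − q_k·r_k inherits s_{k+1} = s_{k-1} − q_k·s_k, t_{k+1} = t_{k-1} − q_k·t_k, so r_k = a·s_k + b·t_k at every step:
  q = 1: r = 89, s = 1 − 1·0 = 1, t = 0 − 1·1 = -1  (check: 270·1 + 181·(-1) = 89)
  q = 2: r = 3, s = 0 − 2·1 = -2, t = 1 − 2·(-1) = 3  (check: 270·(-2) + 181·3 = 3)
  q = 29: r = 2, s = 1 − 29·(-2) = 59, t = -1 − 29·3 = -88  (check: 270·59 + 181·(-88) = 2)
  q = 1: r = 1, s = -2 − 1·59 = -61, t = 3 − 1·(-88) = 91  (check: 270·(-61) + 181·91 = 1)
The row with r = 1 (the gcd) gives the Bezout coefficients s = -61, t = 91.
Result: 270 · (-61) + 181 · (91) = 1.

gcd(270, 181) = 1; s = -61, t = 91 (check: 270·(-61) + 181·91 = 1).


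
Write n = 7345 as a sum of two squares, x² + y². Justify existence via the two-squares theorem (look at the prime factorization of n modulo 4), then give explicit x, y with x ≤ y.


Step 1: Factor n = 7345 = 5 · 13 · 113.
Step 2: Check the mod-4 condition on each prime factor: 5 ≡ 1 (mod 4), exponent 1; 13 ≡ 1 (mod 4), exponent 1; 113 ≡ 1 (mod 4), exponent 1.
All primes ≡ 3 (mod 4) appear to even exponent (or don't appear), so by the two-squares theorem n IS expressible as a sum of two squares.
Step 3: Build a representation. Here n = 5 · 13 · 113 is a product of primes ≡ 1 (mod 4). Each prime p ≡ 1 (mod 4) is itself a sum of two squares; find a² by testing p − a² for a perfect square:
  5: 5 − 1² = 4 = 2² ⇒ 5 = 1² + 2².
  13: 13 − 1² = 12, 13 − 2² = 9 = 3² ⇒ 13 = 2² + 3².
  113: 113 − 1² = 112, 113 − 2² = 109, 113 − 3² = 104, 113 − 4² = 97, 113 − 5² = 88, 113 − 6² = 77, 113 − 7² = 64 = 8² ⇒ 113 = 7² + 8².
  Combine using the Brahmagupta–Fibonacci identity (a² + b²)(c² + d²) = (ac − bd)² + (ad + bc)² = (ac + bd)² + (ad − bc)²:
  5 · 13 = 65: from (1² + 2²)(2² + 3²), take (1·2 − 2·3, 1·3 + 2·2) = (2 − 6, 3 + 4) = (-4, 7); dropping signs (only squares matter) gives (4, 7); check 4² + 7² = 16 + 49 = 65 ✓.
  65 · 113 = 7345: from (4² + 7²)(7² + 8²), take (4·7 − 7·8, 4·8 + 7·7) = (28 − 56, 32 + 49) = (-28, 81); dropping signs (only squares matter) gives (28, 81); check 28² + 81² = 784 + 6561 = 7345 ✓.
Step 4: Order so x ≤ y and verify: 28² + 81² = 784 + 6561 = 7345 = n. ✓

n = 7345 = 28² + 81² (one valid representation with x ≤ y).


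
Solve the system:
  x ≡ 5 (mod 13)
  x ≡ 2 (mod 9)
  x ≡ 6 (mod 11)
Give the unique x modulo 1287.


Moduli 13, 9, 11 are pairwise coprime; by CRT there is a unique solution modulo M = 13 · 9 · 11 = 1287.
Solve pairwise, accumulating the modulus:
  Start with x ≡ 5 (mod 13).
  Combine with x ≡ 2 (mod 9): since gcd(13, 9) = 1, we get a unique residue mod 117.
    Write x = 5 + 13·t and substitute into x ≡ 2 (mod 9): 13·t ≡ 2 − 5 = -3 (mod 9).
    Reduce coefficients mod 9: 4·t ≡ 6 (mod 9).
    The inverse of 4 mod 9 is 7 (since 4·7 = 28 = 3·9 + 1), so t ≡ 7·6 = 42 ≡ 6 (mod 9).
    Then x = 5 + 13·6 = 83, valid modulo lcm(13, 9) = 117: x ≡ 83 (mod 117).
  Combine with x ≡ 6 (mod 11): since gcd(117, 11) = 1, we get a unique residue mod 1287.
    Write x = 83 + 117·t and substitute into x ≡ 6 (mod 11): 117·t ≡ 6 − 83 = -77 (mod 11).
    Reduce coefficients mod 11: 7·t ≡ 0 (mod 11).
    The inverse of 7 mod 11 is 8 (since 7·8 = 56 = 5·11 + 1), so t ≡ 8·0 = 0 ≡ 0 (mod 11).
    Then x = 83 + 117·0 = 83, valid modulo lcm(117, 11) = 1287: x ≡ 83 (mod 1287).
Verify: 83 mod 13 = 5 ✓, 83 mod 9 = 2 ✓, 83 mod 11 = 6 ✓.

x ≡ 83 (mod 1287).


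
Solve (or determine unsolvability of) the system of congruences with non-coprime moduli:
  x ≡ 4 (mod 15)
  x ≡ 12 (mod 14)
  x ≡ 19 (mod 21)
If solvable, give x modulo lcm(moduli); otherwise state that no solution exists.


Moduli 15, 14, 21 are not pairwise coprime, so CRT works modulo lcm(m_i) when all pairwise compatibility conditions hold.
Pairwise compatibility: gcd(m_i, m_j) must divide a_i - a_j for every pair.
Merge one congruence at a time:
  Start: x ≡ 4 (mod 15).
  Combine with x ≡ 12 (mod 14): gcd(15, 14) = 1; 12 - 4 = 8, which IS divisible by 1, so compatible.
    Write x = 4 + 15·t and substitute into x ≡ 12 (mod 14): 15·t ≡ 12 − 4 = 8 (mod 14).
    Reduce coefficients mod 14: 1·t ≡ 8 (mod 14).
    So t ≡ 8 (mod 14).
    Then x = 4 + 15·8 = 124, valid modulo lcm(15, 14) = 210: x ≡ 124 (mod 210).
  Combine with x ≡ 19 (mod 21): gcd(210, 21) = 21; 19 - 124 = -105, which IS divisible by 21, so compatible.
    Write x = 124 + 210·t and substitute into x ≡ 19 (mod 21): 210·t ≡ 19 − 124 = -105 (mod 21).
    Divide the congruence (and modulus) by g = 21: 10·t ≡ -5 (mod 1).
    Modulo 1 every t works; take t = 0.
    Then x = 124 + 210·0 = 124, valid modulo lcm(210, 21) = 210: x ≡ 124 (mod 210).
Verify: 124 mod 15 = 4, 124 mod 14 = 12, 124 mod 21 = 19.

x ≡ 124 (mod 210).


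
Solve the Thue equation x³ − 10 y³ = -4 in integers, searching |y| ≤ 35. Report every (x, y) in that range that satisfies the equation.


The equation is x³ - 10y³ = -4. For fixed y, x³ = 10·y³ − 4, so a solution requires the RHS to be a perfect cube.
Strategy: iterate y from -35 to 35, compute RHS = 10·y³ − 4, and check whether it is a (positive or negative) perfect cube.
Check small values of y:
  y = 0: RHS = -4 is not a perfect cube.
  y = 1: RHS = 6 is not a perfect cube.
  y = -1: RHS = -14 is not a perfect cube.
  y = 2: RHS = 76 is not a perfect cube.
  y = -2: RHS = -84 is not a perfect cube.
  y = 3: RHS = 266 is not a perfect cube.
  y = -3: RHS = -274 is not a perfect cube.
Continuing the search up to |y| = 35 finds no solutions either.
No (x, y) in the scanned range satisfies the equation.

No integer solutions with |y| ≤ 35.


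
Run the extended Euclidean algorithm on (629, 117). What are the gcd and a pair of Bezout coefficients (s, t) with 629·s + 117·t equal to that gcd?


Euclidean algorithm on (629, 117) — divide until remainder is 0:
  629 = 5 · 117 + 44
  117 = 2 · 44 + 29
  44 = 1 · 29 + 15
  29 = 1 · 15 + 14
  15 = 1 · 14 + 1
  14 = 14 · 1 + 0
gcd(629, 117) = 1.
Track Bezout coefficients alongside the remainders: start with r₀ = 629 = a·1 + b·0 (s = 1, t = 0) and r₁ = 117 = a·0 + b·1 (s = 0, t = 1); each new remainder r_{k+1} = r_{k-1} − q_k·r_k inherits s_{k+1} = s_{k-1} − q_k·s_k, t_{k+1} = t_{k-1} − q_k·t_k, so r_k = a·s_k + b·t_k at every step:
  q = 5: r = 44, s = 1 − 5·0 = 1, t = 0 − 5·1 = -5  (check: 629·1 + 117·(-5) = 44)
  q = 2: r = 29, s = 0 − 2·1 = -2, t = 1 − 2·(-5) = 11  (check: 629·(-2) + 117·11 = 29)
  q = 1: r = 15, s = 1 − 1·(-2) = 3, t = -5 − 1·11 = -16  (check: 629·3 + 117·(-16) = 15)
  q = 1: r = 14, s = -2 − 1·3 = -5, t = 11 − 1·(-16) = 27  (check: 629·(-5) + 117·27 = 14)
  q = 1: r = 1, s = 3 − 1·(-5) = 8, t = -16 − 1·27 = -43  (check: 629·8 + 117·(-43) = 1)
The row with r = 1 (the gcd) gives the Bezout coefficients s = 8, t = -43.
Result: 629 · (8) + 117 · (-43) = 1.

gcd(629, 117) = 1; s = 8, t = -43 (check: 629·8 + 117·(-43) = 1).


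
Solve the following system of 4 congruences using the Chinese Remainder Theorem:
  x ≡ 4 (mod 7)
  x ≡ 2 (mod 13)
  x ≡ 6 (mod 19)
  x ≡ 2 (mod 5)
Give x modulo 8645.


Product of moduli M = 7 · 13 · 19 · 5 = 8645.
Merge one congruence at a time:
  Start: x ≡ 4 (mod 7).
  Combine with x ≡ 2 (mod 13); new modulus lcm = 91.
    Write x = 4 + 7·t and substitute into x ≡ 2 (mod 13): 7·t ≡ 2 − 4 = -2 (mod 13).
    Reduce coefficients mod 13: 7·t ≡ 11 (mod 13).
    The inverse of 7 mod 13 is 2 (since 7·2 = 14 = 1·13 + 1), so t ≡ 2·11 = 22 ≡ 9 (mod 13).
    Then x = 4 + 7·9 = 67, valid modulo lcm(7, 13) = 91: x ≡ 67 (mod 91).
  Combine with x ≡ 6 (mod 19); new modulus lcm = 1729.
    Write x = 67 + 91·t and substitute into x ≡ 6 (mod 19): 91·t ≡ 6 − 67 = -61 (mod 19).
    Reduce coefficients mod 19: 15·t ≡ 15 (mod 19).
    The inverse of 15 mod 19 is 14 (since 15·14 = 210 = 11·19 + 1), so t ≡ 14·15 = 210 ≡ 1 (mod 19).
    Then x = 67 + 91·1 = 158, valid modulo lcm(91, 19) = 1729: x ≡ 158 (mod 1729).
  Combine with x ≡ 2 (mod 5); new modulus lcm = 8645.
    Write x = 158 + 1729·t and substitute into x ≡ 2 (mod 5): 1729·t ≡ 2 − 158 = -156 (mod 5).
    Reduce coefficients mod 5: 4·t ≡ 4 (mod 5).
    The inverse of 4 mod 5 is 4 (since 4·4 = 16 = 3·5 + 1), so t ≡ 4·4 = 16 ≡ 1 (mod 5).
    Then x = 158 + 1729·1 = 1887, valid modulo lcm(1729, 5) = 8645: x ≡ 1887 (mod 8645).
Verify against each original: 1887 mod 7 = 4, 1887 mod 13 = 2, 1887 mod 19 = 6, 1887 mod 5 = 2.

x ≡ 1887 (mod 8645).


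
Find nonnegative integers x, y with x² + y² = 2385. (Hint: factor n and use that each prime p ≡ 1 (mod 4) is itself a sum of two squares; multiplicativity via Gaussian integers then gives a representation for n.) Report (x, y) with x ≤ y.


Step 1: Factor n = 2385 = 3^2 · 5 · 53.
Step 2: Check the mod-4 condition on each prime factor: 3 ≡ 3 (mod 4), exponent 2 (must be even); 5 ≡ 1 (mod 4), exponent 1; 53 ≡ 1 (mod 4), exponent 1.
All primes ≡ 3 (mod 4) appear to even exponent (or don't appear), so by the two-squares theorem n IS expressible as a sum of two squares.
Step 3: Build a representation. Group n = k² · m with k = 3 and m = 5 · 53 = 265 (a product of primes ≡ 1 (mod 4)); a representation of m scales to one of n via (k·x)² + (k·y)² = k²(x² + y²). Each prime p ≡ 1 (mod 4) is itself a sum of two squares; find a² by testing p − a² for a perfect square:
  5: 5 − 1² = 4 = 2² ⇒ 5 = 1² + 2².
  53: 53 − 1² = 52, 53 − 2² = 49 = 7² ⇒ 53 = 2² + 7².
  Combine using the Brahmagupta–Fibonacci identity (a² + b²)(c² + d²) = (ac − bd)² + (ad + bc)² = (ac + bd)² + (ad − bc)²:
  5 · 53 = 265: from (1² + 2²)(2² + 7²), take (1·2 − 2·7, 1·7 + 2·2) = (2 − 14, 7 + 4) = (-12, 11); dropping signs (only squares matter) gives (12, 11); check 12² + 11² = 144 + 121 = 265 ✓.
  Scale by k = 3: (3·12, 3·11) = (36, 33).
Step 4: Order so x ≤ y and verify: 33² + 36² = 1089 + 1296 = 2385 = n. ✓

n = 2385 = 33² + 36² (one valid representation with x ≤ y).


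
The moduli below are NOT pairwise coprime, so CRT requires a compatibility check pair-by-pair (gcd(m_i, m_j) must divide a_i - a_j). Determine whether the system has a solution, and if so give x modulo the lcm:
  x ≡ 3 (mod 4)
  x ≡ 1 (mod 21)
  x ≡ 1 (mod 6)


Moduli 4, 21, 6 are not pairwise coprime, so CRT works modulo lcm(m_i) when all pairwise compatibility conditions hold.
Pairwise compatibility: gcd(m_i, m_j) must divide a_i - a_j for every pair.
Merge one congruence at a time:
  Start: x ≡ 3 (mod 4).
  Combine with x ≡ 1 (mod 21): gcd(4, 21) = 1; 1 - 3 = -2, which IS divisible by 1, so compatible.
    Write x = 3 + 4·t and substitute into x ≡ 1 (mod 21): 4·t ≡ 1 − 3 = -2 (mod 21).
    Reduce coefficients mod 21: 4·t ≡ 19 (mod 21).
    The inverse of 4 mod 21 is 16 (since 4·16 = 64 = 3·21 + 1), so t ≡ 16·19 = 304 ≡ 10 (mod 21).
    Then x = 3 + 4·10 = 43, valid modulo lcm(4, 21) = 84: x ≡ 43 (mod 84).
  Combine with x ≡ 1 (mod 6): gcd(84, 6) = 6; 1 - 43 = -42, which IS divisible by 6, so compatible.
    Write x = 43 + 84·t and substitute into x ≡ 1 (mod 6): 84·t ≡ 1 − 43 = -42 (mod 6).
    Divide the congruence (and modulus) by g = 6: 14·t ≡ -7 (mod 1).
    Modulo 1 every t works; take t = 0.
    Then x = 43 + 84·0 = 43, valid modulo lcm(84, 6) = 84: x ≡ 43 (mod 84).
Verify: 43 mod 4 = 3, 43 mod 21 = 1, 43 mod 6 = 1.

x ≡ 43 (mod 84).


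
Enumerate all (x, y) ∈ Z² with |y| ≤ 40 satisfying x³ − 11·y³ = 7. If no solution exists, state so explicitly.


The equation is x³ - 11y³ = 7. For fixed y, x³ = 11·y³ + 7, so a solution requires the RHS to be a perfect cube.
Strategy: iterate y from -40 to 40, compute RHS = 11·y³ + 7, and check whether it is a (positive or negative) perfect cube.
Check small values of y:
  y = 0: RHS = 7 is not a perfect cube.
  y = 1: RHS = 18 is not a perfect cube.
  y = -1: RHS = -4 is not a perfect cube.
  y = 2: RHS = 95 is not a perfect cube.
  y = -2: RHS = -81 is not a perfect cube.
  y = 3: RHS = 304 is not a perfect cube.
  y = -3: RHS = -290 is not a perfect cube.
Continuing the search up to |y| = 40 finds no solutions either.
No (x, y) in the scanned range satisfies the equation.

No integer solutions with |y| ≤ 40.


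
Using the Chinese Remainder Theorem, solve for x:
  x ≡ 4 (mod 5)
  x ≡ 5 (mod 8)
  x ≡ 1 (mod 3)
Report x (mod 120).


Moduli 5, 8, 3 are pairwise coprime; by CRT there is a unique solution modulo M = 5 · 8 · 3 = 120.
Solve pairwise, accumulating the modulus:
  Start with x ≡ 4 (mod 5).
  Combine with x ≡ 5 (mod 8): since gcd(5, 8) = 1, we get a unique residue mod 40.
    Write x = 4 + 5·t and substitute into x ≡ 5 (mod 8): 5·t ≡ 5 − 4 = 1 (mod 8).
    The inverse of 5 mod 8 is 5 (since 5·5 = 25 = 3·8 + 1), so t ≡ 5·1 = 5 ≡ 5 (mod 8).
    Then x = 4 + 5·5 = 29, valid modulo lcm(5, 8) = 40: x ≡ 29 (mod 40).
  Combine with x ≡ 1 (mod 3): since gcd(40, 3) = 1, we get a unique residue mod 120.
    Write x = 29 + 40·t and substitute into x ≡ 1 (mod 3): 40·t ≡ 1 − 29 = -28 (mod 3).
    Reduce coefficients mod 3: 1·t ≡ 2 (mod 3).
    So t ≡ 2 (mod 3).
    Then x = 29 + 40·2 = 109, valid modulo lcm(40, 3) = 120: x ≡ 109 (mod 120).
Verify: 109 mod 5 = 4 ✓, 109 mod 8 = 5 ✓, 109 mod 3 = 1 ✓.

x ≡ 109 (mod 120).


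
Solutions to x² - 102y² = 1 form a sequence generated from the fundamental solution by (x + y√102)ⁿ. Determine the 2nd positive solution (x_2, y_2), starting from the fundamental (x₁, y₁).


Step 1: Find the fundamental solution (x₁, y₁) of x² - 102y² = 1.
  Expand √102 as a continued fraction. a₀ = ⌊√102⌋ = 10; iterate m_{k+1} = d_k·a_k − m_k, d_{k+1} = (102 − m_{k+1}²)/d_k, a_{k+1} = ⌊(a₀ + m_{k+1})/d_{k+1}⌋ (starting m₀ = 0, d₀ = 1), with convergents p_k = a_k·p_{k-1} + p_{k-2}, q_k = a_k·q_{k-1} + q_{k-2} (p₋₁ = 1, q₋₁ = 0):
  k = 0: a₀ = 10; p₀/q₀ = 10/1; p₀² − 102·q₀² = 100 − 102 = -2.
  k = 1: m = 10, d = 2, a = ⌊(10 + 10)/2⌋ = 10; p/q = (10·10 + 1)/(10·1 + 0) = 101/10; p² − 102·q² = 10201 − 10200 = 1.
  The first convergent with p² − 102·q² = 1 gives the fundamental solution (x₁, y₁) = (101, 10).
Step 2: Apply the recurrence (x_{n+1}, y_{n+1}) = (x₁x_n + 102y₁y_n, x₁y_n + y₁x_n) repeatedly.
  From (x_1, y_1) = (101, 10): x_2 = 101·101 + 102·10·10 = 20401; y_2 = 101·10 + 10·101 = 2020.
Step 3: Verify x_2² - 102·y_2² = 416200801 - 416200800 = 1 (should be 1). ✓

(x_1, y_1) = (101, 10); (x_2, y_2) = (20401, 2020).


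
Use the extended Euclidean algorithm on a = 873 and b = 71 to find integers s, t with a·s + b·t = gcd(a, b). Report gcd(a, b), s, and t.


Euclidean algorithm on (873, 71) — divide until remainder is 0:
  873 = 12 · 71 + 21
  71 = 3 · 21 + 8
  21 = 2 · 8 + 5
  8 = 1 · 5 + 3
  5 = 1 · 3 + 2
  3 = 1 · 2 + 1
  2 = 2 · 1 + 0
gcd(873, 71) = 1.
Track Bezout coefficients alongside the remainders: start with r₀ = 873 = a·1 + b·0 (s = 1, t = 0) and r₁ = 71 = a·0 + b·1 (s = 0, t = 1); each new remainder r_{k+1} = r_{k-1} − q_k·r_k inherits s_{k+1} = s_{k-1} − q_k·s_k, t_{k+1} = t_{k-1} − q_k·t_k, so r_k = a·s_k + b·t_k at every step:
  q = 12: r = 21, s = 1 − 12·0 = 1, t = 0 − 12·1 = -12  (check: 873·1 + 71·(-12) = 21)
  q = 3: r = 8, s = 0 − 3·1 = -3, t = 1 − 3·(-12) = 37  (check: 873·(-3) + 71·37 = 8)
  q = 2: r = 5, s = 1 − 2·(-3) = 7, t = -12 − 2·37 = -86  (check: 873·7 + 71·(-86) = 5)
  q = 1: r = 3, s = -3 − 1·7 = -10, t = 37 − 1·(-86) = 123  (check: 873·(-10) + 71·123 = 3)
  q = 1: r = 2, s = 7 − 1·(-10) = 17, t = -86 − 1·123 = -209  (check: 873·17 + 71·(-209) = 2)
  q = 1: r = 1, s = -10 − 1·17 = -27, t = 123 − 1·(-209) = 332  (check: 873·(-27) + 71·332 = 1)
The row with r = 1 (the gcd) gives the Bezout coefficients s = -27, t = 332.
Result: 873 · (-27) + 71 · (332) = 1.

gcd(873, 71) = 1; s = -27, t = 332 (check: 873·(-27) + 71·332 = 1).


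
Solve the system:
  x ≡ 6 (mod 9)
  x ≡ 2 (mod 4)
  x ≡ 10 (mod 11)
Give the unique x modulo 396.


Moduli 9, 4, 11 are pairwise coprime; by CRT there is a unique solution modulo M = 9 · 4 · 11 = 396.
Solve pairwise, accumulating the modulus:
  Start with x ≡ 6 (mod 9).
  Combine with x ≡ 2 (mod 4): since gcd(9, 4) = 1, we get a unique residue mod 36.
    Write x = 6 + 9·t and substitute into x ≡ 2 (mod 4): 9·t ≡ 2 − 6 = -4 (mod 4).
    Reduce coefficients mod 4: 1·t ≡ 0 (mod 4).
    So t ≡ 0 (mod 4).
    Then x = 6 + 9·0 = 6, valid modulo lcm(9, 4) = 36: x ≡ 6 (mod 36).
  Combine with x ≡ 10 (mod 11): since gcd(36, 11) = 1, we get a unique residue mod 396.
    Write x = 6 + 36·t and substitute into x ≡ 10 (mod 11): 36·t ≡ 10 − 6 = 4 (mod 11).
    Reduce coefficients mod 11: 3·t ≡ 4 (mod 11).
    The inverse of 3 mod 11 is 4 (since 3·4 = 12 = 1·11 + 1), so t ≡ 4·4 = 16 ≡ 5 (mod 11).
    Then x = 6 + 36·5 = 186, valid modulo lcm(36, 11) = 396: x ≡ 186 (mod 396).
Verify: 186 mod 9 = 6 ✓, 186 mod 4 = 2 ✓, 186 mod 11 = 10 ✓.

x ≡ 186 (mod 396).


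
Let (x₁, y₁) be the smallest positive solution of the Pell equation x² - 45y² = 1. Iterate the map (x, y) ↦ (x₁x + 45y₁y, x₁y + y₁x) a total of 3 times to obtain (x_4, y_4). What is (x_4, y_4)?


Step 1: Find the fundamental solution (x₁, y₁) of x² - 45y² = 1.
  Expand √45 as a continued fraction. a₀ = ⌊√45⌋ = 6; iterate m_{k+1} = d_k·a_k − m_k, d_{k+1} = (45 − m_{k+1}²)/d_k, a_{k+1} = ⌊(a₀ + m_{k+1})/d_{k+1}⌋ (starting m₀ = 0, d₀ = 1), with convergents p_k = a_k·p_{k-1} + p_{k-2}, q_k = a_k·q_{k-1} + q_{k-2} (p₋₁ = 1, q₋₁ = 0):
  k = 0: a₀ = 6; p₀/q₀ = 6/1; p₀² − 45·q₀² = 36 − 45 = -9.
  k = 1: m = 6, d = 9, a = ⌊(6 + 6)/9⌋ = 1; p/q = (1·6 + 1)/(1·1 + 0) = 7/1; p² − 45·q² = 49 − 45 = 4.
  k = 2: m = 3, d = 4, a = ⌊(6 + 3)/4⌋ = 2; p/q = (2·7 + 6)/(2·1 + 1) = 20/3; p² − 45·q² = 400 − 405 = -5.
  k = 3: m = 5, d = 5, a = ⌊(6 + 5)/5⌋ = 2; p/q = (2·20 + 7)/(2·3 + 1) = 47/7; p² − 45·q² = 2209 − 2205 = 4.
  k = 4: m = 5, d = 4, a = ⌊(6 + 5)/4⌋ = 2; p/q = (2·47 + 20)/(2·7 + 3) = 114/17; p² − 45·q² = 12996 − 13005 = -9.
  k = 5: m = 3, d = 9, a = ⌊(6 + 3)/9⌋ = 1; p/q = (1·114 + 47)/(1·17 + 7) = 161/24; p² − 45·q² = 25921 − 25920 = 1.
  The first convergent with p² − 45·q² = 1 gives the fundamental solution (x₁, y₁) = (161, 24).
Step 2: Apply the recurrence (x_{n+1}, y_{n+1}) = (x₁x_n + 45y₁y_n, x₁y_n + y₁x_n) repeatedly.
  From (x_1, y_1) = (161, 24): x_2 = 161·161 + 45·24·24 = 51841; y_2 = 161·24 + 24·161 = 7728.
  From (x_2, y_2) = (51841, 7728): x_3 = 161·51841 + 45·24·7728 = 16692641; y_3 = 161·7728 + 24·51841 = 2488392.
  From (x_3, y_3) = (16692641, 2488392): x_4 = 161·16692641 + 45·24·2488392 = 5374978561; y_4 = 161·2488392 + 24·16692641 = 801254496.
Step 3: Verify x_4² - 45·y_4² = 28890394531209630721 - 28890394531209630720 = 1 (should be 1). ✓

(x_1, y_1) = (161, 24); (x_4, y_4) = (5374978561, 801254496).


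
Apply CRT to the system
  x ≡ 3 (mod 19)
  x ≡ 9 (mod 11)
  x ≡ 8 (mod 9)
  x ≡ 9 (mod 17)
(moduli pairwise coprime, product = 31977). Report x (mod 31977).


Product of moduli M = 19 · 11 · 9 · 17 = 31977.
Merge one congruence at a time:
  Start: x ≡ 3 (mod 19).
  Combine with x ≡ 9 (mod 11); new modulus lcm = 209.
    Write x = 3 + 19·t and substitute into x ≡ 9 (mod 11): 19·t ≡ 9 − 3 = 6 (mod 11).
    Reduce coefficients mod 11: 8·t ≡ 6 (mod 11).
    The inverse of 8 mod 11 is 7 (since 8·7 = 56 = 5·11 + 1), so t ≡ 7·6 = 42 ≡ 9 (mod 11).
    Then x = 3 + 19·9 = 174, valid modulo lcm(19, 11) = 209: x ≡ 174 (mod 209).
  Combine with x ≡ 8 (mod 9); new modulus lcm = 1881.
    Write x = 174 + 209·t and substitute into x ≡ 8 (mod 9): 209·t ≡ 8 − 174 = -166 (mod 9).
    Reduce coefficients mod 9: 2·t ≡ 5 (mod 9).
    The inverse of 2 mod 9 is 5 (since 2·5 = 10 = 1·9 + 1), so t ≡ 5·5 = 25 ≡ 7 (mod 9).
    Then x = 174 + 209·7 = 1637, valid modulo lcm(209, 9) = 1881: x ≡ 1637 (mod 1881).
  Combine with x ≡ 9 (mod 17); new modulus lcm = 31977.
    Write x = 1637 + 1881·t and substitute into x ≡ 9 (mod 17): 1881·t ≡ 9 − 1637 = -1628 (mod 17).
    Reduce coefficients mod 17: 11·t ≡ 4 (mod 17).
    The inverse of 11 mod 17 is 14 (since 11·14 = 154 = 9·17 + 1), so t ≡ 14·4 = 56 ≡ 5 (mod 17).
    Then x = 1637 + 1881·5 = 11042, valid modulo lcm(1881, 17) = 31977: x ≡ 11042 (mod 31977).
Verify against each original: 11042 mod 19 = 3, 11042 mod 11 = 9, 11042 mod 9 = 8, 11042 mod 17 = 9.

x ≡ 11042 (mod 31977).


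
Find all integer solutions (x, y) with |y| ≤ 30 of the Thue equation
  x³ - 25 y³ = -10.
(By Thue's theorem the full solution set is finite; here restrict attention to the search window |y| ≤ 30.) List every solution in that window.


The equation is x³ - 25y³ = -10. For fixed y, x³ = 25·y³ − 10, so a solution requires the RHS to be a perfect cube.
Strategy: iterate y from -30 to 30, compute RHS = 25·y³ − 10, and check whether it is a (positive or negative) perfect cube.
Check small values of y:
  y = 0: RHS = -10 is not a perfect cube.
  y = 1: RHS = 15 is not a perfect cube.
  y = -1: RHS = -35 is not a perfect cube.
  y = 2: RHS = 190 is not a perfect cube.
  y = -2: RHS = -210 is not a perfect cube.
  y = 3: RHS = 665 is not a perfect cube.
  y = -3: RHS = -685 is not a perfect cube.
Continuing the search up to |y| = 30 finds no solutions either.
No (x, y) in the scanned range satisfies the equation.

No integer solutions with |y| ≤ 30.


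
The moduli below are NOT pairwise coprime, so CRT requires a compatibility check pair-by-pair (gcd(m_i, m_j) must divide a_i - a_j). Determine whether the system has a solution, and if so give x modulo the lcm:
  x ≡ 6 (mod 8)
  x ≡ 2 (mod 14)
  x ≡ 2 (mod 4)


Moduli 8, 14, 4 are not pairwise coprime, so CRT works modulo lcm(m_i) when all pairwise compatibility conditions hold.
Pairwise compatibility: gcd(m_i, m_j) must divide a_i - a_j for every pair.
Merge one congruence at a time:
  Start: x ≡ 6 (mod 8).
  Combine with x ≡ 2 (mod 14): gcd(8, 14) = 2; 2 - 6 = -4, which IS divisible by 2, so compatible.
    Write x = 6 + 8·t and substitute into x ≡ 2 (mod 14): 8·t ≡ 2 − 6 = -4 (mod 14).
    Divide the congruence (and modulus) by g = 2: 4·t ≡ -2 (mod 7).
    Reduce coefficients mod 7: 4·t ≡ 5 (mod 7).
    The inverse of 4 mod 7 is 2 (since 4·2 = 8 = 1·7 + 1), so t ≡ 2·5 = 10 ≡ 3 (mod 7).
    Then x = 6 + 8·3 = 30, valid modulo lcm(8, 14) = 56: x ≡ 30 (mod 56).
  Combine with x ≡ 2 (mod 4): gcd(56, 4) = 4; 2 - 30 = -28, which IS divisible by 4, so compatible.
    Write x = 30 + 56·t and substitute into x ≡ 2 (mod 4): 56·t ≡ 2 − 30 = -28 (mod 4).
    Divide the congruence (and modulus) by g = 4: 14·t ≡ -7 (mod 1).
    Modulo 1 every t works; take t = 0.
    Then x = 30 + 56·0 = 30, valid modulo lcm(56, 4) = 56: x ≡ 30 (mod 56).
Verify: 30 mod 8 = 6, 30 mod 14 = 2, 30 mod 4 = 2.

x ≡ 30 (mod 56).


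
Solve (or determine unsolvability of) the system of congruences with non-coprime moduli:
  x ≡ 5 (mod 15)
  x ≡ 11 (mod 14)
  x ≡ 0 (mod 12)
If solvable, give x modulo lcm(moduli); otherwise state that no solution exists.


Moduli 15, 14, 12 are not pairwise coprime, so CRT works modulo lcm(m_i) when all pairwise compatibility conditions hold.
Pairwise compatibility: gcd(m_i, m_j) must divide a_i - a_j for every pair.
Merge one congruence at a time:
  Start: x ≡ 5 (mod 15).
  Combine with x ≡ 11 (mod 14): gcd(15, 14) = 1; 11 - 5 = 6, which IS divisible by 1, so compatible.
    Write x = 5 + 15·t and substitute into x ≡ 11 (mod 14): 15·t ≡ 11 − 5 = 6 (mod 14).
    Reduce coefficients mod 14: 1·t ≡ 6 (mod 14).
    So t ≡ 6 (mod 14).
    Then x = 5 + 15·6 = 95, valid modulo lcm(15, 14) = 210: x ≡ 95 (mod 210).
  Combine with x ≡ 0 (mod 12): gcd(210, 12) = 6, and 0 - 95 = -95 is NOT divisible by 6.
    ⇒ system is inconsistent (no integer solution).

No solution (the system is inconsistent).


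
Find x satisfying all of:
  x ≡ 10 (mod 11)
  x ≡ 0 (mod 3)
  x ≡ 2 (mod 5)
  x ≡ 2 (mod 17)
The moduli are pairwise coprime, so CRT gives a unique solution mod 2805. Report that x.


Product of moduli M = 11 · 3 · 5 · 17 = 2805.
Merge one congruence at a time:
  Start: x ≡ 10 (mod 11).
  Combine with x ≡ 0 (mod 3); new modulus lcm = 33.
    Write x = 10 + 11·t and substitute into x ≡ 0 (mod 3): 11·t ≡ 0 − 10 = -10 (mod 3).
    Reduce coefficients mod 3: 2·t ≡ 2 (mod 3).
    The inverse of 2 mod 3 is 2 (since 2·2 = 4 = 1·3 + 1), so t ≡ 2·2 = 4 ≡ 1 (mod 3).
    Then x = 10 + 11·1 = 21, valid modulo lcm(11, 3) = 33: x ≡ 21 (mod 33).
  Combine with x ≡ 2 (mod 5); new modulus lcm = 165.
    Write x = 21 + 33·t and substitute into x ≡ 2 (mod 5): 33·t ≡ 2 − 21 = -19 (mod 5).
    Reduce coefficients mod 5: 3·t ≡ 1 (mod 5).
    The inverse of 3 mod 5 is 2 (since 3·2 = 6 = 1·5 + 1), so t ≡ 2·1 = 2 ≡ 2 (mod 5).
    Then x = 21 + 33·2 = 87, valid modulo lcm(33, 5) = 165: x ≡ 87 (mod 165).
  Combine with x ≡ 2 (mod 17); new modulus lcm = 2805.
    Write x = 87 + 165·t and substitute into x ≡ 2 (mod 17): 165·t ≡ 2 − 87 = -85 (mod 17).
    Reduce coefficients mod 17: 12·t ≡ 0 (mod 17).
    The inverse of 12 mod 17 is 10 (since 12·10 = 120 = 7·17 + 1), so t ≡ 10·0 = 0 ≡ 0 (mod 17).
    Then x = 87 + 165·0 = 87, valid modulo lcm(165, 17) = 2805: x ≡ 87 (mod 2805).
Verify against each original: 87 mod 11 = 10, 87 mod 3 = 0, 87 mod 5 = 2, 87 mod 17 = 2.

x ≡ 87 (mod 2805).


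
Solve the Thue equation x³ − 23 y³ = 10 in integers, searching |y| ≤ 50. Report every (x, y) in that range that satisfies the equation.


The equation is x³ - 23y³ = 10. For fixed y, x³ = 23·y³ + 10, so a solution requires the RHS to be a perfect cube.
Strategy: iterate y from -50 to 50, compute RHS = 23·y³ + 10, and check whether it is a (positive or negative) perfect cube.
Check small values of y:
  y = 0: RHS = 10 is not a perfect cube.
  y = 1: RHS = 33 is not a perfect cube.
  y = -1: RHS = -13 is not a perfect cube.
  y = 2: RHS = 194 is not a perfect cube.
  y = -2: RHS = -174 is not a perfect cube.
  y = 3: RHS = 631 is not a perfect cube.
  y = -3: RHS = -611 is not a perfect cube.
Continuing the search up to |y| = 50 finds no solutions either.
No (x, y) in the scanned range satisfies the equation.

No integer solutions with |y| ≤ 50.


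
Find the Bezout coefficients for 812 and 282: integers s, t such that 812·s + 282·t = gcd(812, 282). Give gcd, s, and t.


Euclidean algorithm on (812, 282) — divide until remainder is 0:
  812 = 2 · 282 + 248
  282 = 1 · 248 + 34
  248 = 7 · 34 + 10
  34 = 3 · 10 + 4
  10 = 2 · 4 + 2
  4 = 2 · 2 + 0
gcd(812, 282) = 2.
Track Bezout coefficients alongside the remainders: start with r₀ = 812 = a·1 + b·0 (s = 1, t = 0) and r₁ = 282 = a·0 + b·1 (s = 0, t = 1); each new remainder r_{k+1} = r_{k-1} − q_k·r_k inherits s_{k+1} = s_{k-1} − q_k·s_k, t_{k+1} = t_{k-1} − q_k·t_k, so r_k = a·s_k + b·t_k at every step:
  q = 2: r = 248, s = 1 − 2·0 = 1, t = 0 − 2·1 = -2  (check: 812·1 + 282·(-2) = 248)
  q = 1: r = 34, s = 0 − 1·1 = -1, t = 1 − 1·(-2) = 3  (check: 812·(-1) + 282·3 = 34)
  q = 7: r = 10, s = 1 − 7·(-1) = 8, t = -2 − 7·3 = -23  (check: 812·8 + 282·(-23) = 10)
  q = 3: r = 4, s = -1 − 3·8 = -25, t = 3 − 3·(-23) = 72  (check: 812·(-25) + 282·72 = 4)
  q = 2: r = 2, s = 8 − 2·(-25) = 58, t = -23 − 2·72 = -167  (check: 812·58 + 282·(-167) = 2)
The row with r = 2 (the gcd) gives the Bezout coefficients s = 58, t = -167.
Result: 812 · (58) + 282 · (-167) = 2.

gcd(812, 282) = 2; s = 58, t = -167 (check: 812·58 + 282·(-167) = 2).


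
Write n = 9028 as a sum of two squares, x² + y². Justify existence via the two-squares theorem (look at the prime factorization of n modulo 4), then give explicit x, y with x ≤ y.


Step 1: Factor n = 9028 = 2^2 · 37 · 61.
Step 2: Check the mod-4 condition on each prime factor: 2 = 2 (special); 37 ≡ 1 (mod 4), exponent 1; 61 ≡ 1 (mod 4), exponent 1.
All primes ≡ 3 (mod 4) appear to even exponent (or don't appear), so by the two-squares theorem n IS expressible as a sum of two squares.
Step 3: Build a representation. Group n = k² · m with k = 2 and m = 37 · 61 = 2257 (a product of primes ≡ 1 (mod 4)); a representation of m scales to one of n via (k·x)² + (k·y)² = k²(x² + y²). Each prime p ≡ 1 (mod 4) is itself a sum of two squares; find a² by testing p − a² for a perfect square:
  37: 37 − 1² = 36 = 6² ⇒ 37 = 1² + 6².
  61: 61 − 1² = 60, 61 − 2² = 57, 61 − 3² = 52, 61 − 4² = 45, 61 − 5² = 36 = 6² ⇒ 61 = 5² + 6².
  Combine using the Brahmagupta–Fibonacci identity (a² + b²)(c² + d²) = (ac − bd)² + (ad + bc)² = (ac + bd)² + (ad − bc)²:
  37 · 61 = 2257: from (1² + 6²)(5² + 6²), take (1·5 − 6·6, 1·6 + 6·5) = (5 − 36, 6 + 30) = (-31, 36); dropping signs (only squares matter) gives (31, 36); check 31² + 36² = 961 + 1296 = 2257 ✓.
  Scale by k = 2: (2·31, 2·36) = (62, 72).
Step 4: Order so x ≤ y and verify: 62² + 72² = 3844 + 5184 = 9028 = n. ✓

n = 9028 = 62² + 72² (one valid representation with x ≤ y).


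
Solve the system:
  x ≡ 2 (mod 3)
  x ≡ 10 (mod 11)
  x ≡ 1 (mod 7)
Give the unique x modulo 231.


Moduli 3, 11, 7 are pairwise coprime; by CRT there is a unique solution modulo M = 3 · 11 · 7 = 231.
Solve pairwise, accumulating the modulus:
  Start with x ≡ 2 (mod 3).
  Combine with x ≡ 10 (mod 11): since gcd(3, 11) = 1, we get a unique residue mod 33.
    Write x = 2 + 3·t and substitute into x ≡ 10 (mod 11): 3·t ≡ 10 − 2 = 8 (mod 11).
    The inverse of 3 mod 11 is 4 (since 3·4 = 12 = 1·11 + 1), so t ≡ 4·8 = 32 ≡ 10 (mod 11).
    Then x = 2 + 3·10 = 32, valid modulo lcm(3, 11) = 33: x ≡ 32 (mod 33).
  Combine with x ≡ 1 (mod 7): since gcd(33, 7) = 1, we get a unique residue mod 231.
    Write x = 32 + 33·t and substitute into x ≡ 1 (mod 7): 33·t ≡ 1 − 32 = -31 (mod 7).
    Reduce coefficients mod 7: 5·t ≡ 4 (mod 7).
    The inverse of 5 mod 7 is 3 (since 5·3 = 15 = 2·7 + 1), so t ≡ 3·4 = 12 ≡ 5 (mod 7).
    Then x = 32 + 33·5 = 197, valid modulo lcm(33, 7) = 231: x ≡ 197 (mod 231).
Verify: 197 mod 3 = 2 ✓, 197 mod 11 = 10 ✓, 197 mod 7 = 1 ✓.

x ≡ 197 (mod 231).


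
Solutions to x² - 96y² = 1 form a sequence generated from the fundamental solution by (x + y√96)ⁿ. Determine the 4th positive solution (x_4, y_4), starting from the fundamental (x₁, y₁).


Step 1: Find the fundamental solution (x₁, y₁) of x² - 96y² = 1.
  Expand √96 as a continued fraction. a₀ = ⌊√96⌋ = 9; iterate m_{k+1} = d_k·a_k − m_k, d_{k+1} = (96 − m_{k+1}²)/d_k, a_{k+1} = ⌊(a₀ + m_{k+1})/d_{k+1}⌋ (starting m₀ = 0, d₀ = 1), with convergents p_k = a_k·p_{k-1} + p_{k-2}, q_k = a_k·q_{k-1} + q_{k-2} (p₋₁ = 1, q₋₁ = 0):
  k = 0: a₀ = 9; p₀/q₀ = 9/1; p₀² − 96·q₀² = 81 − 96 = -15.
  k = 1: m = 9, d = 15, a = ⌊(9 + 9)/15⌋ = 1; p/q = (1·9 + 1)/(1·1 + 0) = 10/1; p² − 96·q² = 100 − 96 = 4.
  k = 2: m = 6, d = 4, a = ⌊(9 + 6)/4⌋ = 3; p/q = (3·10 + 9)/(3·1 + 1) = 39/4; p² − 96·q² = 1521 − 1536 = -15.
  k = 3: m = 6, d = 15, a = ⌊(9 + 6)/15⌋ = 1; p/q = (1·39 + 10)/(1·4 + 1) = 49/5; p² − 96·q² = 2401 − 2400 = 1.
  The first convergent with p² − 96·q² = 1 gives the fundamental solution (x₁, y₁) = (49, 5).
Step 2: Apply the recurrence (x_{n+1}, y_{n+1}) = (x₁x_n + 96y₁y_n, x₁y_n + y₁x_n) repeatedly.
  From (x_1, y_1) = (49, 5): x_2 = 49·49 + 96·5·5 = 4801; y_2 = 49·5 + 5·49 = 490.
  From (x_2, y_2) = (4801, 490): x_3 = 49·4801 + 96·5·490 = 470449; y_3 = 49·490 + 5·4801 = 48015.
  From (x_3, y_3) = (470449, 48015): x_4 = 49·470449 + 96·5·48015 = 46099201; y_4 = 49·48015 + 5·470449 = 4704980.
Step 3: Verify x_4² - 96·y_4² = 2125136332838401 - 2125136332838400 = 1 (should be 1). ✓

(x_1, y_1) = (49, 5); (x_4, y_4) = (46099201, 4704980).


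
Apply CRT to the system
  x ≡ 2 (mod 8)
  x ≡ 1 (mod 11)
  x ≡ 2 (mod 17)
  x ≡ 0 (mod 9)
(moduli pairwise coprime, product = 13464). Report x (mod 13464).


Product of moduli M = 8 · 11 · 17 · 9 = 13464.
Merge one congruence at a time:
  Start: x ≡ 2 (mod 8).
  Combine with x ≡ 1 (mod 11); new modulus lcm = 88.
    Write x = 2 + 8·t and substitute into x ≡ 1 (mod 11): 8·t ≡ 1 − 2 = -1 (mod 11).
    Reduce coefficients mod 11: 8·t ≡ 10 (mod 11).
    The inverse of 8 mod 11 is 7 (since 8·7 = 56 = 5·11 + 1), so t ≡ 7·10 = 70 ≡ 4 (mod 11).
    Then x = 2 + 8·4 = 34, valid modulo lcm(8, 11) = 88: x ≡ 34 (mod 88).
  Combine with x ≡ 2 (mod 17); new modulus lcm = 1496.
    Write x = 34 + 88·t and substitute into x ≡ 2 (mod 17): 88·t ≡ 2 − 34 = -32 (mod 17).
    Reduce coefficients mod 17: 3·t ≡ 2 (mod 17).
    The inverse of 3 mod 17 is 6 (since 3·6 = 18 = 1·17 + 1), so t ≡ 6·2 = 12 ≡ 12 (mod 17).
    Then x = 34 + 88·12 = 1090, valid modulo lcm(88, 17) = 1496: x ≡ 1090 (mod 1496).
  Combine with x ≡ 0 (mod 9); new modulus lcm = 13464.
    Write x = 1090 + 1496·t and substitute into x ≡ 0 (mod 9): 1496·t ≡ 0 − 1090 = -1090 (mod 9).
    Reduce coefficients mod 9: 2·t ≡ 8 (mod 9).
    The inverse of 2 mod 9 is 5 (since 2·5 = 10 = 1·9 + 1), so t ≡ 5·8 = 40 ≡ 4 (mod 9).
    Then x = 1090 + 1496·4 = 7074, valid modulo lcm(1496, 9) = 13464: x ≡ 7074 (mod 13464).
Verify against each original: 7074 mod 8 = 2, 7074 mod 11 = 1, 7074 mod 17 = 2, 7074 mod 9 = 0.

x ≡ 7074 (mod 13464).


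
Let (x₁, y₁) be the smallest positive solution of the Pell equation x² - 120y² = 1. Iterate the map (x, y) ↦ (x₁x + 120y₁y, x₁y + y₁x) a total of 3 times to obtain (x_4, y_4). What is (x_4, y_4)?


Step 1: Find the fundamental solution (x₁, y₁) of x² - 120y² = 1.
  Expand √120 as a continued fraction. a₀ = ⌊√120⌋ = 10; iterate m_{k+1} = d_k·a_k − m_k, d_{k+1} = (120 − m_{k+1}²)/d_k, a_{k+1} = ⌊(a₀ + m_{k+1})/d_{k+1}⌋ (starting m₀ = 0, d₀ = 1), with convergents p_k = a_k·p_{k-1} + p_{k-2}, q_k = a_k·q_{k-1} + q_{k-2} (p₋₁ = 1, q₋₁ = 0):
  k = 0: a₀ = 10; p₀/q₀ = 10/1; p₀² − 120·q₀² = 100 − 120 = -20.
  k = 1: m = 10, d = 20, a = ⌊(10 + 10)/20⌋ = 1; p/q = (1·10 + 1)/(1·1 + 0) = 11/1; p² − 120·q² = 121 − 120 = 1.
  The first convergent with p² − 120·q² = 1 gives the fundamental solution (x₁, y₁) = (11, 1).
Step 2: Apply the recurrence (x_{n+1}, y_{n+1}) = (x₁x_n + 120y₁y_n, x₁y_n + y₁x_n) repeatedly.
  From (x_1, y_1) = (11, 1): x_2 = 11·11 + 120·1·1 = 241; y_2 = 11·1 + 1·11 = 22.
  From (x_2, y_2) = (241, 22): x_3 = 11·241 + 120·1·22 = 5291; y_3 = 11·22 + 1·241 = 483.
  From (x_3, y_3) = (5291, 483): x_4 = 11·5291 + 120·1·483 = 116161; y_4 = 11·483 + 1·5291 = 10604.
Step 3: Verify x_4² - 120·y_4² = 13493377921 - 13493377920 = 1 (should be 1). ✓

(x_1, y_1) = (11, 1); (x_4, y_4) = (116161, 10604).


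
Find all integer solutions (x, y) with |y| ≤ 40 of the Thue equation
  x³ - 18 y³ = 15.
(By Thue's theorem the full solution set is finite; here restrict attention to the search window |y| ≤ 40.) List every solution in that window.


The equation is x³ - 18y³ = 15. For fixed y, x³ = 18·y³ + 15, so a solution requires the RHS to be a perfect cube.
Strategy: iterate y from -40 to 40, compute RHS = 18·y³ + 15, and check whether it is a (positive or negative) perfect cube.
Check small values of y:
  y = 0: RHS = 15 is not a perfect cube.
  y = 1: RHS = 33 is not a perfect cube.
  y = -1: RHS = -3 is not a perfect cube.
  y = 2: RHS = 159 is not a perfect cube.
  y = -2: RHS = -129 is not a perfect cube.
  y = 3: RHS = 501 is not a perfect cube.
  y = -3: RHS = -471 is not a perfect cube.
Continuing the search up to |y| = 40 finds no solutions either.
No (x, y) in the scanned range satisfies the equation.

No integer solutions with |y| ≤ 40.


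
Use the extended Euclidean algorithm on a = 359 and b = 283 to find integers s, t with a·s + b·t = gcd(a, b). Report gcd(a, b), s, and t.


Euclidean algorithm on (359, 283) — divide until remainder is 0:
  359 = 1 · 283 + 76
  283 = 3 · 76 + 55
  76 = 1 · 55 + 21
  55 = 2 · 21 + 13
  21 = 1 · 13 + 8
  13 = 1 · 8 + 5
  8 = 1 · 5 + 3
  5 = 1 · 3 + 2
  3 = 1 · 2 + 1
  2 = 2 · 1 + 0
gcd(359, 283) = 1.
Track Bezout coefficients alongside the remainders: start with r₀ = 359 = a·1 + b·0 (s = 1, t = 0) and r₁ = 283 = a·0 + b·1 (s = 0, t = 1); each new remainder r_{k+1} = r_{k-1} − q_k·r_k inherits s_{k+1} = s_{k-1} − q_k·s_k, t_{k+1} = t_{k-1} − q_k·t_k, so r_k = a·s_k + b·t_k at every step:
  q = 1: r = 76, s = 1 − 1·0 = 1, t = 0 − 1·1 = -1  (check: 359·1 + 283·(-1) = 76)
  q = 3: r = 55, s = 0 − 3·1 = -3, t = 1 − 3·(-1) = 4  (check: 359·(-3) + 283·4 = 55)
  q = 1: r = 21, s = 1 − 1·(-3) = 4, t = -1 − 1·4 = -5  (check: 359·4 + 283·(-5) = 21)
  q = 2: r = 13, s = -3 − 2·4 = -11, t = 4 − 2·(-5) = 14  (check: 359·(-11) + 283·14 = 13)
  q = 1: r = 8, s = 4 − 1·(-11) = 15, t = -5 − 1·14 = -19  (check: 359·15 + 283·(-19) = 8)
  q = 1: r = 5, s = -11 − 1·15 = -26, t = 14 − 1·(-19) = 33  (check: 359·(-26) + 283·33 = 5)
  q = 1: r = 3, s = 15 − 1·(-26) = 41, t = -19 − 1·33 = -52  (check: 359·41 + 283·(-52) = 3)
  q = 1: r = 2, s = -26 − 1·41 = -67, t = 33 − 1·(-52) = 85  (check: 359·(-67) + 283·85 = 2)
  q = 1: r = 1, s = 41 − 1·(-67) = 108, t = -52 − 1·85 = -137  (check: 359·108 + 283·(-137) = 1)
The row with r = 1 (the gcd) gives the Bezout coefficients s = 108, t = -137.
Result: 359 · (108) + 283 · (-137) = 1.

gcd(359, 283) = 1; s = 108, t = -137 (check: 359·108 + 283·(-137) = 1).
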